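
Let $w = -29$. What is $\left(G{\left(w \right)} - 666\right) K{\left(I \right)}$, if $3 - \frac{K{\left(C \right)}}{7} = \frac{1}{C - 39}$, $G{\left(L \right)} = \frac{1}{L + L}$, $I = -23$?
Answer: $- \frac{50565361}{3596} \approx -14062.0$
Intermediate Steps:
$G{\left(L \right)} = \frac{1}{2 L}$
$K{\left(C \right)} = 21 - \frac{7}{-39 + C}$ ($K{\left(C \right)} = 21 - \frac{7}{C - 39} = 21 - \frac{7}{-39 + C}$)
$\left(G{\left(w \right)} - 666\right) K{\left(I \right)} = \left(\frac{1}{2 \left(-29\right)} - 666\right) \frac{7 \left(-118 + 3 \left(-23\right)\right)}{-39 - 23} = \left(\frac{1}{2} \left(- \frac{1}{29}\right) - 666\right) \frac{7 \left(-118 - 69\right)}{-62} = \left(- \frac{1}{58} - 666\right) 7 \left(- \frac{1}{62}\right) \left(-187\right) = \left(- \frac{38629}{58}\right) \frac{1309}{62} = - \frac{50565361}{3596}$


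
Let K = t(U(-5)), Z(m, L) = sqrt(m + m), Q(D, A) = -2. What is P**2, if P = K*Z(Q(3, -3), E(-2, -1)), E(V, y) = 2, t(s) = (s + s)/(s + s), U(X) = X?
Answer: -4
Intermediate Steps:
t(s) = 1 (t(s) = (2*s)/((2*s)) = (2*s)*(1/(2*s)) = 1)
Z(m, L) = sqrt(2)*sqrt(m) (Z(m, L) = sqrt(2*m) = sqrt(2)*sqrt(m))
K = 1
P = 2*I (P = 1*(sqrt(2)*sqrt(-2)) = 1*(sqrt(2)*(I*sqrt(2))) = 1*(2*I) = 2*I ≈ 2.0*I)
P**2 = (2*I)**2 = -4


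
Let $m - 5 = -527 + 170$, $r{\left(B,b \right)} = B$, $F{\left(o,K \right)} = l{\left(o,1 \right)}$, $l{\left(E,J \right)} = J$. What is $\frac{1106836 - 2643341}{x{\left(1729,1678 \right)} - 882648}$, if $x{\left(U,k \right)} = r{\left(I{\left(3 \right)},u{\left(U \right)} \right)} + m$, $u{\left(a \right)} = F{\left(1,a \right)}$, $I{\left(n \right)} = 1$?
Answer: $\frac{1536505}{882999} \approx 1.7401$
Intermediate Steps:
$F{\left(o,K \right)} = 1$
$u{\left(a \right)} = 1$
$m = -352$ ($m = 5 + \left(-527 + 170\right) = 5 - 357 = -352$)
$x{\left(U,k \right)} = -351$ ($x{\left(U,k \right)} = 1 - 352 = -351$)
$\frac{1106836 - 2643341}{x{\left(1729,1678 \right)} - 882648} = \frac{1106836 - 2643341}{-351 - 882648} = - \frac{1536505}{-351 - 882648} = - \frac{1536505}{-882999} = \left(-1536505\right) \left(- \frac{1}{882999}\right) = \frac{1536505}{882999}$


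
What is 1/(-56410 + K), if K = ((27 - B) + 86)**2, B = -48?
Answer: -1/30489 ≈ -3.2799e-5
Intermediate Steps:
K = 25921 (K = ((27 - 1*(-48)) + 86)**2 = ((27 + 48) + 86)**2 = (75 + 86)**2 = 161**2 = 25921)
1/(-56410 + K) = 1/(-56410 + 25921) = 1/(-30489) = -1/30489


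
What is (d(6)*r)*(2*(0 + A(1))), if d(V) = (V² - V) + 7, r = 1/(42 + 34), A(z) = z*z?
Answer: 37/38 ≈ 0.97368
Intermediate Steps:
A(z) = z²
r = 1/76 ≈ 0.013158
d(V) = 7 + V² - V
(d(6)*r)*(2*(0 + A(1))) = ((7 + 6² - 1*6)*(1/76))*(2*(0 + 1²)) = ((7 + 36 - 6)*(1/76))*(2*(0 + 1)) = (37*(1/76))*(2*1) = (37/76)*2 = 37/38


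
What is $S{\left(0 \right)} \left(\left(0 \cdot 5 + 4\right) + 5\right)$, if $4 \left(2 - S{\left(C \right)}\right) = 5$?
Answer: $\frac{27}{4} \approx 6.75$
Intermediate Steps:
$S{\left(C \right)} = \frac{3}{4}$ ($S{\left(C \right)} = 2 - \frac{5}{4} = \frac{3}{4}$)
$S{\left(0 \right)} \left(\left(0 \cdot 5 + 4\right) + 5\right) = \frac{3 \left(\left(0 \cdot 5 + 4\right) + 5\right)}{4} = \frac{3 \left(\left(0 + 4\right) + 5\right)}{4} = \frac{3 \left(4 + 5\right)}{4} = \frac{3}{4} \cdot 9 = \frac{27}{4}$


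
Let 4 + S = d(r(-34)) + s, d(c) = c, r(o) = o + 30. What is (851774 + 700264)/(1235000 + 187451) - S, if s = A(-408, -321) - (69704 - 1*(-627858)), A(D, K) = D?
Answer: 992841056116/1422451 ≈ 6.9798e+5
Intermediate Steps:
r(o) = 30 + o
s = -697970 (s = -408 - (69704 - 1*(-627858)) = -408 - (69704 + 627858) = -408 - 1*697562 = -408 - 697562 = -697970)
S = -697978 (S = -4 + ((30 - 34) - 697970) = -4 + (-4 - 697970) = -4 - 697974 = -697978)
(851774 + 700264)/(1235000 + 187451) - S = (851774 + 700264)/(1235000 + 187451) - 1*(-697978) = 1552038/1422451 + 697978 = 992841056116/1422451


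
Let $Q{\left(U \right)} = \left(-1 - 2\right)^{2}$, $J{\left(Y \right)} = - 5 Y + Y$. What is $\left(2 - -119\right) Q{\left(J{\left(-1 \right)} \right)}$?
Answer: $1089$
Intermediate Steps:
$J{\left(Y \right)} = - 4 Y$
$Q{\left(U \right)} = 9$ ($Q{\left(U \right)} = \left(-3\right)^{2} = 9$)
$\left(2 - -119\right) Q{\left(J{\left(-1 \right)} \right)} = \left(2 - -119\right) 9 = \left(2 + 119\right) 9 = 121 \cdot 9 = 1089$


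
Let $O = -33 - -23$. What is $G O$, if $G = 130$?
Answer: $-1300$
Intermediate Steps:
$O = -10$ ($O = -33 + 23 = -10$)
$G O = 130 \left(-10\right) = -1300$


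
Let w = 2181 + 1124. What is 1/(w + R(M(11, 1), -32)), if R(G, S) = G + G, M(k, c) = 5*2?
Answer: 1/3325 ≈ 0.00030075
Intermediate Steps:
M(k, c) = 10
R(G, S) = 2*G
w = 3305
1/(w + R(M(11, 1), -32)) = 1/(3305 + 2*10) = 1/(3305 + 20) = 1/3325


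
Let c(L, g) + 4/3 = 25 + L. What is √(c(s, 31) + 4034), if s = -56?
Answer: 49*√15/3 ≈ 63.259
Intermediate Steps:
c(L, g) = 71/3 + L (c(L, g) = -4/3 + (25 + L) = 71/3 + L)
√(c(s, 31) + 4034) = √((71/3 - 56) + 4034) = √(-97/3 + 4034) = √(12005/3) = 49*√15/3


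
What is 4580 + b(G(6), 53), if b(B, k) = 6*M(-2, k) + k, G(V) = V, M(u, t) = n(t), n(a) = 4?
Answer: 4657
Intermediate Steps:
M(u, t) = 4
b(B, k) = 24 + k (b(B, k) = 6*4 + k = 24 + k)
4580 + b(G(6), 53) = 4580 + (24 + 53) = 4580 + 77 = 4657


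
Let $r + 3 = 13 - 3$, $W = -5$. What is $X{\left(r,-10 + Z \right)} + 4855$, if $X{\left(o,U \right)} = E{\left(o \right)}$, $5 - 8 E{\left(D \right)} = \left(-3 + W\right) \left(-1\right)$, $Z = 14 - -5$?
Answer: $\frac{38837}{8} \approx 4854.6$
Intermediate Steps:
$Z = 19$ ($Z = 14 + 5 = 19$)
$r = 7$ ($r = -3 + \left(13 - 3\right) = -3 + 10 = 7$)
$E{\left(D \right)} = - \frac{3}{8}$ ($E{\left(D \right)} = \frac{5}{8} - \frac{\left(-3 - 5\right) \left(-1\right)}{8} = \frac{5}{8} - \frac{\left(-8\right) \left(-1\right)}{8} = \frac{5}{8} - 1 = - \frac{3}{8}$)
$X{\left(o,U \right)} = - \frac{3}{8}$
$X{\left(r,-10 + Z \right)} + 4855 = - \frac{3}{8} + 4855 = \frac{38837}{8}$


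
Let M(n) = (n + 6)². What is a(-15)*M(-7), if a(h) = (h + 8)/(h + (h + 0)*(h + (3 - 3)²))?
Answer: -1/30 ≈ -0.033333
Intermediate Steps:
M(n) = (6 + n)²
a(h) = (8 + h)/(h + h²) (a(h) = (8 + h)/(h + h*(h + 0²)) = (8 + h)/(h + h*(h + 0)) = (8 + h)/(h + h*h) = (8 + h)/(h + h²))
a(-15)*M(-7) = ((8 - 15)/((-15)*(1 - 15)))*(6 - 7)² = -1/15*(-7)/(-14)*(-1)² = -1/15*(-1/14)*(-7)*1 = -1/30*1 = -1/30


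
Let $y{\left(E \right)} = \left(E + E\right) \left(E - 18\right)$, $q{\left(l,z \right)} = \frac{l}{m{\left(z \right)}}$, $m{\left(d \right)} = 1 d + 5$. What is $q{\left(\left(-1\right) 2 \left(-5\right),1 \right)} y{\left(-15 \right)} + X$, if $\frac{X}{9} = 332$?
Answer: $4638$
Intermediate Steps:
$m{\left(d \right)} = 5 + d$ ($m{\left(d \right)} = d + 5 = 5 + d$)
$q{\left(l,z \right)} = \frac{l}{5 + z}$
$y{\left(E \right)} = 2 E \left(-18 + E\right)$
$X = 2988$ ($X = 9 \cdot 332 = 2988$)
$q{\left(\left(-1\right) 2 \left(-5\right),1 \right)} y{\left(-15 \right)} + X = \frac{\left(-1\right) 2 \left(-5\right)}{5 + 1} \cdot 2 \left(-15\right) \left(-18 - 15\right) + 2988 = \frac{\left(-2\right) \left(-5\right)}{6} \cdot 2 \left(-15\right) \left(-33\right) + 2988 = 10 \cdot \frac{1}{6} \cdot 990 + 2988 = \frac{5}{3} \cdot 990 + 2988 = 1650 + 2988 = 4638$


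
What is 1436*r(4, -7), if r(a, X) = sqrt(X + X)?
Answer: 1436*I*sqrt(14) ≈ 5373.0*I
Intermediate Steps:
r(a, X) = sqrt(2)*sqrt(X) (r(a, X) = sqrt(2*X) = sqrt(2)*sqrt(X))
1436*r(4, -7) = 1436*(sqrt(2)*sqrt(-7)) = 1436*(sqrt(2)*(I*sqrt(7))) = 1436*(I*sqrt(14)) = 1436*I*sqrt(14)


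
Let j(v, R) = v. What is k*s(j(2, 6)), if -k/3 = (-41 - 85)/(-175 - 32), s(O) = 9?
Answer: -378/23 ≈ -16.435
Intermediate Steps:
k = -42/23 (k = -3*(-41 - 85)/(-175 - 32) = -(-378)/(-207) = -(-378)*(-1)/207 = -3*14/23 = -42/23 ≈ -1.8261)
k*s(j(2, 6)) = -42/23*9 = -378/23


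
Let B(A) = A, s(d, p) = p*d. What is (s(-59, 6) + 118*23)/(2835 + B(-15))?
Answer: 118/141 ≈ 0.83688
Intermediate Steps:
s(d, p) = d*p
(s(-59, 6) + 118*23)/(2835 + B(-15)) = (-59*6 + 118*23)/(2835 - 15) = (-354 + 2714)/2820 = 2360*(1/2820) = 118/141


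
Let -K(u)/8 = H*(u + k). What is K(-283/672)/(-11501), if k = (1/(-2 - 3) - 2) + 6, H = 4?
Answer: 11353/1207605 ≈ 0.0094012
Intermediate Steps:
k = 19/5 (k = (1/(-5) - 2) + 6 = (-1/5 - 2) + 6 = -11/5 + 6 = 19/5 ≈ 3.8000)
K(u) = -608/5 - 32*u (K(u) = -32*(u + 19/5) = -32*(19/5 + u) = -8*(76/5 + 4*u) = -608/5 - 32*u)
K(-283/672)/(-11501) = (-608/5 - (-9056)/672)/(-11501) = (-608/5 - (-9056)/672)*(-1/11501) = (-608/5 - 32*(-283/672))*(-1/11501) = (-608/5 + 283/21)*(-1/11501) = -11353/105*(-1/11501) = 11353/1207605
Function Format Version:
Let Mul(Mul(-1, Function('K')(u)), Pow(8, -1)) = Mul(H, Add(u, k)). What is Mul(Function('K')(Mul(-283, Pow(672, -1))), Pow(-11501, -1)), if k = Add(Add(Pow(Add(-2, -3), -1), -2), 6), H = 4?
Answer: Rational(11353, 1207605) ≈ 0.0094012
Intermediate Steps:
k = Rational(19, 5) (k = Add(Add(Pow(-5, -1), -2), 6) = Add(Add(Rational(-1, 5), -2), 6) = Add(Rational(-11, 5), 6) = Rational(19, 5) ≈ 3.8000)
Function('K')(u) = Add(Rational(-608, 5), Mul(-32, u)) (Function('K')(u) = Mul(-8, Mul(4, Add(u, Rational(19, 5)))) = Mul(-8, Mul(4, Add(Rational(19, 5), u))) = Mul(-8, Add(Rational(76, 5), Mul(4, u))) = Add(Rational(-608, 5), Mul(-32, u)))
Mul(Function('K')(Mul(-283, Pow(672, -1))), Pow(-11501, -1)) = Mul(Add(Rational(-608, 5), Mul(-32, Mul(-283, Pow(672, -1)))), Pow(-11501, -1)) = Mul(Add(Rational(-608, 5), Mul(-32, Mul(-283, Rational(1, 672)))), Rational(-1, 11501)) = Mul(Add(Rational(-608, 5), Mul(-32, Rational(-283, 672))), Rational(-1, 11501)) = Mul(Add(Rational(-608, 5), Rational(283, 21)), Rational(-1, 11501)) = Mul(Rational(-11353, 105), Rational(-1, 11501)) = Rational(11353, 1207605)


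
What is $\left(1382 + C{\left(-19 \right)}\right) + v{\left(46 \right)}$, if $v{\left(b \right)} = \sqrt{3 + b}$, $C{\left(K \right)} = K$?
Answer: $1370$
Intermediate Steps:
$\left(1382 + C{\left(-19 \right)}\right) + v{\left(46 \right)} = \left(1382 - 19\right) + \sqrt{3 + 46} = 1363 + \sqrt{49} = 1363 + 7 = 1370$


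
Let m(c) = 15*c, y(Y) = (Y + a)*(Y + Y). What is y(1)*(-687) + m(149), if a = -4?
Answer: 6357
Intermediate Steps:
y(Y) = 2*Y*(-4 + Y) (y(Y) = (Y - 4)*(Y + Y) = (-4 + Y)*(2*Y) = 2*Y*(-4 + Y))
y(1)*(-687) + m(149) = (2*1*(-4 + 1))*(-687) + 15*149 = (2*1*(-3))*(-687) + 2235 = -6*(-687) + 2235 = 4122 + 2235 = 6357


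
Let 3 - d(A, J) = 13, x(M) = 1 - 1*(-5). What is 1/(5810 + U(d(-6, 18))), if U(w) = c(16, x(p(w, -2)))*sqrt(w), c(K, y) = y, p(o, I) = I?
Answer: 581/3375646 - 3*I*sqrt(10)/16878230 ≈ 0.00017212 - 5.6208e-7*I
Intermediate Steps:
x(M) = 6 (x(M) = 1 + 5 = 6)
d(A, J) = -10 (d(A, J) = 3 - 1*13 = 3 - 13 = -10)
U(w) = 6*sqrt(w)
1/(5810 + U(d(-6, 18))) = 1/(5810 + 6*sqrt(-10)) = 1/(5810 + 6*(I*sqrt(10))) = 1/(5810 + 6*I*sqrt(10))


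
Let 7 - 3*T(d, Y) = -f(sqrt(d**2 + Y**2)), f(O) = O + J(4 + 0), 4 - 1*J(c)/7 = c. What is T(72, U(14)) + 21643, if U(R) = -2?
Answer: 64936/3 + 2*sqrt(1297)/3 ≈ 21669.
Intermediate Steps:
J(c) = 28 - 7*c
f(O) = O (f(O) = O + (28 - 7*(4 + 0)) = O + (28 - 7*4) = O + (28 - 28) = O + 0 = O)
T(d, Y) = 7/3 + sqrt(Y**2 + d**2)/3 (T(d, Y) = 7/3 - (-1)*sqrt(d**2 + Y**2)/3 = 7/3 - (-1)*sqrt(Y**2 + d**2)/3 = 7/3 + sqrt(Y**2 + d**2)/3)
T(72, U(14)) + 21643 = (7/3 + sqrt((-2)**2 + 72**2)/3) + 21643 = (7/3 + sqrt(4 + 5184)/3) + 21643 = (7/3 + sqrt(5188)/3) + 21643 = (7/3 + (2*sqrt(1297))/3) + 21643 = (7/3 + 2*sqrt(1297)/3) + 21643 = 64936/3 + 2*sqrt(1297)/3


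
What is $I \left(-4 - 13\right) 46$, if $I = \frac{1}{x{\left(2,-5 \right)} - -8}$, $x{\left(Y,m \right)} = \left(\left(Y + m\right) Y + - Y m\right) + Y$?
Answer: $- \frac{391}{7} \approx -55.857$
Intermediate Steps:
$x{\left(Y,m \right)} = Y + Y \left(Y + m\right) - Y m$ ($x{\left(Y,m \right)} = \left(Y \left(Y + m\right) - Y m\right) + Y = Y + Y \left(Y + m\right) - Y m$)
$I = \frac{1}{14}$ ($I = \frac{1}{2 \left(1 + 2\right) - -8} = \frac{1}{2 \cdot 3 + 8} = \frac{1}{6 + 8} = \frac{1}{14} \approx 0.071429$)
$I \left(-4 - 13\right) 46 = \frac{-4 - 13}{14} \cdot 46 = \frac{1}{14} \left(-17\right) 46 = \left(- \frac{17}{14}\right) 46 = - \frac{391}{7}$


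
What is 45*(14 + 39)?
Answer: 2385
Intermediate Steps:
45*(14 + 39) = 45*53 = 2385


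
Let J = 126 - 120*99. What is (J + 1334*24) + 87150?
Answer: 107412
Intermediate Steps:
J = -11754 (J = 126 - 11880 = -11754)
(J + 1334*24) + 87150 = (-11754 + 1334*24) + 87150 = (-11754 + 32016) + 87150 = 20262 + 87150 = 107412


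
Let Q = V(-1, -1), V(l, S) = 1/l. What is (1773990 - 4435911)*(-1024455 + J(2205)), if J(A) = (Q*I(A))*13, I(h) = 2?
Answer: 2727087488001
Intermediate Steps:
Q = -1 (Q = 1/(-1) = -1)
J(A) = -26 (J(A) = -1*2*13 = -2*13 = -26)
(1773990 - 4435911)*(-1024455 + J(2205)) = (1773990 - 4435911)*(-1024455 - 26) = -2661921*(-1024481) = 2727087488001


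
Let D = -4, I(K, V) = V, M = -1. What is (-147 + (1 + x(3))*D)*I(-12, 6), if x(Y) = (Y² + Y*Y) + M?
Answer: -1314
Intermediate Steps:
x(Y) = -1 + 2*Y² (x(Y) = (Y² + Y*Y) - 1 = (Y² + Y²) - 1 = 2*Y² - 1 = -1 + 2*Y²)
(-147 + (1 + x(3))*D)*I(-12, 6) = (-147 + (1 + (-1 + 2*3²))*(-4))*6 = (-147 + (1 + (-1 + 2*9))*(-4))*6 = (-147 + (1 + (-1 + 18))*(-4))*6 = (-147 + (1 + 17)*(-4))*6 = (-147 + 18*(-4))*6 = (-147 - 72)*6 = -219*6 = -1314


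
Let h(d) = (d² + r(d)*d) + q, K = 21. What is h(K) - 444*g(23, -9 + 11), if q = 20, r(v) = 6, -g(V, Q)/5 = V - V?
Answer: 587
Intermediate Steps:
g(V, Q) = 0 (g(V, Q) = -5*(V - V) = -5*0 = 0)
h(d) = 20 + d² + 6*d (h(d) = (d² + 6*d) + 20 = 20 + d² + 6*d)
h(K) - 444*g(23, -9 + 11) = (20 + 21² + 6*21) - 444*0 = (20 + 441 + 126) + 0 = 587 + 0 = 587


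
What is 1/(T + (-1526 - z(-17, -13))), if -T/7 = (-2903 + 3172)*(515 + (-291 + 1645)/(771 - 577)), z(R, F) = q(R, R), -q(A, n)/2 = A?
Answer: -97/95491376 ≈ -1.0158e-6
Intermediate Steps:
q(A, n) = -2*A
z(R, F) = -2*R
T = -95340056/97 (T = -7*(-2903 + 3172)*(515 + (-291 + 1645)/(771 - 577)) = -1883*(515 + 1354/194) = -1883*(515 + 1354*(1/194)) = -1883*(515 + 677/97) = -1883*50632/97 = -7*13620008/97 = -95340056/97 ≈ -9.8289e+5)
1/(T + (-1526 - z(-17, -13))) = 1/(-95340056/97 + (-1526 - (-2)*(-17))) = 1/(-95340056/97 + (-1526 - 1*34)) = 1/(-95340056/97 + (-1526 - 34)) = 1/(-95340056/97 - 1560) = 1/(-95491376/97) = -97/95491376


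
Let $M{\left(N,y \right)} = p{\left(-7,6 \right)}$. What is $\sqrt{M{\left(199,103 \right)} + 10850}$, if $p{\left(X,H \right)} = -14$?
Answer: $6 \sqrt{301} \approx 104.1$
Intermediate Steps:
$M{\left(N,y \right)} = -14$
$\sqrt{M{\left(199,103 \right)} + 10850} = \sqrt{-14 + 10850} = \sqrt{10836} = 6 \sqrt{301}$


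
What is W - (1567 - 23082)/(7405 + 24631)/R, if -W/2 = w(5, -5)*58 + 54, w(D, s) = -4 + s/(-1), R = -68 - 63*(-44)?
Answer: -1492619657/6663488 ≈ -224.00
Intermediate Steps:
R = 2704 (R = -68 + 2772 = 2704)
w(D, s) = -4 - s (w(D, s) = -4 + s*(-1) = -4 - s)
W = -224 (W = -2*((-4 - 1*(-5))*58 + 54) = -2*((-4 + 5)*58 + 54) = -2*(1*58 + 54) = -2*(58 + 54) = -2*112 = -224)
W - (1567 - 23082)/(7405 + 24631)/R = -224 - (1567 - 23082)/(7405 + 24631)/2704 = -224 - (-21515/32036)/2704 = -224 - (-21515*1/32036)/2704 = -224 - (-21515)/(32036*2704) = -224 - 1*(-1655/6663488) = -224 + 1655/6663488 = -1492619657/6663488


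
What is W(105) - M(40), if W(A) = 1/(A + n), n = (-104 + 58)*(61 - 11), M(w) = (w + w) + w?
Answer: -263401/2195 ≈ -120.00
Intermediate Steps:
M(w) = 3*w (M(w) = 2*w + w = 3*w)
n = -2300 (n = -46*50 = -2300)
W(A) = 1/(-2300 + A) (W(A) = 1/(A - 2300) = 1/(-2300 + A))
W(105) - M(40) = 1/(-2300 + 105) - 3*40 = 1/(-2195) - 1*120 = -1/2195 - 120 = -263401/2195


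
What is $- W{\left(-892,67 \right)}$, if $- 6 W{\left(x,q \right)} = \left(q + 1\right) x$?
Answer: $- \frac{30328}{3} \approx -10109.0$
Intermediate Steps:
$W{\left(x,q \right)} = - \frac{x \left(1 + q\right)}{6}$ ($W{\left(x,q \right)} = - \frac{\left(q + 1\right) x}{6} = - \frac{\left(1 + q\right) x}{6} = - \frac{x \left(1 + q\right)}{6}$)
$- W{\left(-892,67 \right)} = - \frac{\left(-1\right) \left(-892\right) \left(1 + 67\right)}{6} = - \frac{\left(-1\right) \left(-892\right) 68}{6} = \left(-1\right) \frac{30328}{3} = - \frac{30328}{3}$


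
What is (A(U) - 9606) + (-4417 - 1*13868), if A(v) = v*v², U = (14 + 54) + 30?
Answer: 913301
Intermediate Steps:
U = 98 (U = 68 + 30 = 98)
A(v) = v³
(A(U) - 9606) + (-4417 - 1*13868) = (98³ - 9606) + (-4417 - 1*13868) = (941192 - 9606) + (-4417 - 13868) = 931586 - 18285 = 913301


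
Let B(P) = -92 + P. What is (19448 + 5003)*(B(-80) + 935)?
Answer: 18656113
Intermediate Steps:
(19448 + 5003)*(B(-80) + 935) = (19448 + 5003)*((-92 - 80) + 935) = 24451*(-172 + 935) = 24451*763 = 18656113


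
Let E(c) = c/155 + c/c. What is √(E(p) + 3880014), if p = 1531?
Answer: 4*√5826099855/155 ≈ 1969.8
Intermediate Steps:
E(c) = 1 + c/155 (E(c) = c*(1/155) + 1 = c/155 + 1 = 1 + c/155)
√(E(p) + 3880014) = √((1 + (1/155)*1531) + 3880014) = √((1 + 1531/155) + 3880014) = √(1686/155 + 3880014) = √(601403856/155) = 4*√5826099855/155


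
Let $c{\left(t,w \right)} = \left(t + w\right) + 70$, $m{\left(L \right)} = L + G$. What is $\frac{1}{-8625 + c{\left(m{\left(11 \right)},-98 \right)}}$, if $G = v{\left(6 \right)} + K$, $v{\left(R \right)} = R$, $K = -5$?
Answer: $- \frac{1}{8641} \approx -0.00011573$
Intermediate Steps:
$G = 1$ ($G = 6 - 5 = 1$)
$m{\left(L \right)} = 1 + L$ ($m{\left(L \right)} = L + 1 = 1 + L$)
$c{\left(t,w \right)} = 70 + t + w$
$\frac{1}{-8625 + c{\left(m{\left(11 \right)},-98 \right)}} = \frac{1}{-8625 + \left(70 + \left(1 + 11\right) - 98\right)} = \frac{1}{-8625 + \left(70 + 12 - 98\right)} = \frac{1}{-8625 - 16} = \frac{1}{-8641} = - \frac{1}{8641}$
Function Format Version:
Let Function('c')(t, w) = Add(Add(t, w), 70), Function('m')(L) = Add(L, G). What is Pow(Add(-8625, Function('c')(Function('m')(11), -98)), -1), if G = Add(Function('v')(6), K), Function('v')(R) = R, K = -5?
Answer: Rational(-1, 8641) ≈ -0.00011573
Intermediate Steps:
G = 1 (G = Add(6, -5) = 1)
Function('m')(L) = Add(1, L) (Function('m')(L) = Add(L, 1) = Add(1, L))
Function('c')(t, w) = Add(70, t, w)
Pow(Add(-8625, Function('c')(Function('m')(11), -98)), -1) = Pow(Add(-8625, Add(70, Add(1, 11), -98)), -1) = Pow(Add(-8625, Add(70, 12, -98)), -1) = Pow(Add(-8625, -16), -1) = Pow(-8641, -1) = Rational(-1, 8641)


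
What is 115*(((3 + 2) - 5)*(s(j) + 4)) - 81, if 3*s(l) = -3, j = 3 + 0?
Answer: -81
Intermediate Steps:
j = 3
s(l) = -1 (s(l) = (1/3)*(-3) = -1)
115*(((3 + 2) - 5)*(s(j) + 4)) - 81 = 115*(((3 + 2) - 5)*(-1 + 4)) - 81 = 115*((5 - 5)*3) - 81 = 115*(0*3) - 81 = 115*0 - 81 = 0 - 81 = -81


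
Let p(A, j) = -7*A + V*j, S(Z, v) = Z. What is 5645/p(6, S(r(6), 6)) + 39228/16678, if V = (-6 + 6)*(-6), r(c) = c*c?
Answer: -46249867/350238 ≈ -132.05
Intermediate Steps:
r(c) = c²
V = 0 (V = 0*(-6) = 0)
p(A, j) = -7*A (p(A, j) = -7*A + 0*j = -7*A + 0 = -7*A)
5645/p(6, S(r(6), 6)) + 39228/16678 = 5645/((-7*6)) + 39228/16678 = 5645/(-42) + 39228*(1/16678) = 5645*(-1/42) + 19614/8339 = -5645/42 + 19614/8339 = -46249867/350238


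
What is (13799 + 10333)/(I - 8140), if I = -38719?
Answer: -24132/46859 ≈ -0.51499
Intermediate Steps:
(13799 + 10333)/(I - 8140) = (13799 + 10333)/(-38719 - 8140) = 24132/(-46859) = 24132*(-1/46859) = -24132/46859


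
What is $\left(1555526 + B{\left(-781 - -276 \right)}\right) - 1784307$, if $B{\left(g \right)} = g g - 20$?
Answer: $26224$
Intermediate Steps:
$B{\left(g \right)} = -20 + g^{2}$ ($B{\left(g \right)} = g^{2} - 20 = -20 + g^{2}$)
$\left(1555526 + B{\left(-781 - -276 \right)}\right) - 1784307 = \left(1555526 - \left(20 - \left(-781 - -276\right)^{2}\right)\right) - 1784307 = \left(1555526 - \left(20 - \left(-781 + 276\right)^{2}\right)\right) - 1784307 = \left(1555526 - \left(20 - \left(-505\right)^{2}\right)\right) - 1784307 = \left(1555526 + \left(-20 + 255025\right)\right) - 1784307 = \left(1555526 + 255005\right) - 1784307 = 1810531 - 1784307 = 26224$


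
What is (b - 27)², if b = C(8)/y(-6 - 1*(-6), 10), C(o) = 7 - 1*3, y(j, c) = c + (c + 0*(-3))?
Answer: 17956/25 ≈ 718.24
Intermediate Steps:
y(j, c) = 2*c (y(j, c) = c + (c + 0) = c + c = 2*c)
C(o) = 4 (C(o) = 7 - 3 = 4)
b = ⅕ (b = 4/((2*10)) = 4/20 = 4*(1/20) = ⅕ ≈ 0.20000)
(b - 27)² = (⅕ - 27)² = (-134/5)² = 17956/25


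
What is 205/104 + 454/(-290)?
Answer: 6117/15080 ≈ 0.40564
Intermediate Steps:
205/104 + 454/(-290) = 205*(1/104) + 454*(-1/290) = 205/104 - 227/145 = 6117/15080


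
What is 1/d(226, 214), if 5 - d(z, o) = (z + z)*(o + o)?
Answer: -1/193451 ≈ -5.1693e-6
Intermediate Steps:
d(z, o) = 5 - 4*o*z (d(z, o) = 5 - (z + z)*(o + o) = 5 - 2*z*2*o = 5 - 4*o*z)
1/d(226, 214) = 1/(5 - 4*214*226) = 1/(5 - 193456) = 1/(-193451) = -1/193451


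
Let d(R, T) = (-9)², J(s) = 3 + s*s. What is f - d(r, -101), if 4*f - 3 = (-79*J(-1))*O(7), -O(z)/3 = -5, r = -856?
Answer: -5061/4 ≈ -1265.3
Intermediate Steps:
J(s) = 3 + s²
d(R, T) = 81
O(z) = 15 (O(z) = -3*(-5) = 15)
f = -4737/4 (f = ¾ + (-79*(3 + (-1)²)*15)/4 = ¾ + (-79*(3 + 1)*15)/4 = ¾ + (-79*4*15)/4 = ¾ + (-316*15)/4 = ¾ + (¼)*(-4740) = ¾ - 1185 = -4737/4 ≈ -1184.3)
f - d(r, -101) = -4737/4 - 1*81 = -4737/4 - 81 = -5061/4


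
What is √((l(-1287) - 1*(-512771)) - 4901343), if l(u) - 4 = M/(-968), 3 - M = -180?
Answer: I*√8496268014/44 ≈ 2094.9*I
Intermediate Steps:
M = 183 (M = 3 - 1*(-180) = 3 + 180 = 183)
l(u) = 3689/968 (l(u) = 4 + 183/(-968) = 4 + 183*(-1/968) = 4 - 183/968 = 3689/968)
√((l(-1287) - 1*(-512771)) - 4901343) = √((3689/968 - 1*(-512771)) - 4901343) = √((3689/968 + 512771) - 4901343) = √(496366017/968 - 4901343) = √(-4248134007/968) = I*√8496268014/44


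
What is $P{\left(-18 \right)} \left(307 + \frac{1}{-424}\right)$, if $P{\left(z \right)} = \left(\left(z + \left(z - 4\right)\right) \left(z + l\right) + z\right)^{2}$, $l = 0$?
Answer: $\frac{16036704567}{106} \approx 1.5129 \cdot 10^{8}$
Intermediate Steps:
$P{\left(z \right)} = \left(z + z \left(-4 + 2 z\right)\right)^{2}$ ($P{\left(z \right)} = \left(\left(z + \left(z - 4\right)\right) \left(z + 0\right) + z\right)^{2} = \left(\left(z + \left(-4 + z\right)\right) z + z\right)^{2} = \left(\left(-4 + 2 z\right) z + z\right)^{2} = \left(z \left(-4 + 2 z\right) + z\right)^{2} = \left(z + z \left(-4 + 2 z\right)\right)^{2}$)
$P{\left(-18 \right)} \left(307 + \frac{1}{-424}\right) = \left(-18\right)^{2} \left(-3 + 2 \left(-18\right)\right)^{2} \left(307 + \frac{1}{-424}\right) = 324 \left(-3 - 36\right)^{2} \left(307 - \frac{1}{424}\right) = 324 \left(-39\right)^{2} \cdot \frac{130167}{424} = 324 \cdot 1521 \cdot \frac{130167}{424} = 492804 \cdot \frac{130167}{424} = \frac{16036704567}{106}$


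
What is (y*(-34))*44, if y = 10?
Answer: -14960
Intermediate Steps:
(y*(-34))*44 = (10*(-34))*44 = -340*44 = -14960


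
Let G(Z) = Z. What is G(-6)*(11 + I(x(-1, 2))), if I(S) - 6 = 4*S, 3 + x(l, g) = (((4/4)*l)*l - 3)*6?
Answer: 258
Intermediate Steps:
x(l, g) = -21 + 6*l² (x(l, g) = -3 + (((4/4)*l)*l - 3)*6 = -3 + (((4*(¼))*l)*l - 3)*6 = -3 + ((1*l)*l - 3)*6 = -3 + (l*l - 3)*6 = -3 + (l² - 3)*6 = -3 + (-3 + l²)*6 = -3 + (-18 + 6*l²) = -21 + 6*l²)
I(S) = 6 + 4*S
G(-6)*(11 + I(x(-1, 2))) = -6*(11 + (6 + 4*(-21 + 6*(-1)²))) = -6*(11 + (6 + 4*(-21 + 6*1))) = -6*(11 + (6 + 4*(-21 + 6))) = -6*(11 + (6 + 4*(-15))) = -6*(11 + (6 - 60)) = -6*(11 - 54) = -6*(-43) = 258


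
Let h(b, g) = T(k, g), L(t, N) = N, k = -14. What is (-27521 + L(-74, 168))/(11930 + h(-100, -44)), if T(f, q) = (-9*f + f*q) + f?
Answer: -27353/12658 ≈ -2.1609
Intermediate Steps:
T(f, q) = -8*f + f*q
h(b, g) = 112 - 14*g (h(b, g) = -14*(-8 + g) = 112 - 14*g)
(-27521 + L(-74, 168))/(11930 + h(-100, -44)) = (-27521 + 168)/(11930 + (112 - 14*(-44))) = -27353/(11930 + (112 + 616)) = -27353/(11930 + 728) = -27353/12658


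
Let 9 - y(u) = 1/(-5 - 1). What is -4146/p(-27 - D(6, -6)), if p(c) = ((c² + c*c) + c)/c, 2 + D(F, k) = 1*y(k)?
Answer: 6219/101 ≈ 61.574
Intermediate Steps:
y(u) = 55/6 (y(u) = 9 - 1/(-5 - 1) = 9 - 1/(-6) = 9 - 1*(-⅙) = 9 + ⅙ = 55/6)
D(F, k) = 43/6 (D(F, k) = -2 + 1*(55/6) = -2 + 55/6 = 43/6)
p(c) = (c + 2*c²)/c (p(c) = ((c² + c²) + c)/c = (2*c² + c)/c = (c + 2*c²)/c)
-4146/p(-27 - D(6, -6)) = -4146/(1 + 2*(-27 - 1*43/6)) = -4146/(1 + 2*(-27 - 43/6)) = -4146/(1 + 2*(-205/6)) = -4146/(1 - 205/3) = -4146/(-202/3) = -4146*(-3/202) = 6219/101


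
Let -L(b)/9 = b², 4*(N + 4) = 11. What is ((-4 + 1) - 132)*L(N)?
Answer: 30375/16 ≈ 1898.4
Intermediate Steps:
N = -5/4 (N = -4 + (¼)*11 = -4 + 11/4 = -5/4 ≈ -1.2500)
L(b) = -9*b²
((-4 + 1) - 132)*L(N) = ((-4 + 1) - 132)*(-9*(-5/4)²) = (-3 - 132)*(-9*25/16) = -135*(-225/16) = 30375/16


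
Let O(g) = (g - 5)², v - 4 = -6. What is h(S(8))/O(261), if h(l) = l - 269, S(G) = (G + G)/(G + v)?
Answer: -799/196608 ≈ -0.0040639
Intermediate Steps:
v = -2 (v = 4 - 6 = -2)
O(g) = (-5 + g)²
S(G) = 2*G/(-2 + G) (S(G) = (G + G)/(G - 2) = (2*G)/(-2 + G) = 2*G/(-2 + G))
h(l) = -269 + l
h(S(8))/O(261) = (-269 + 2*8/(-2 + 8))/((-5 + 261)²) = (-269 + 2*8/6)/(256²) = (-269 + 2*8*(⅙))/65536 = (-269 + 8/3)*(1/65536) = -799/3*1/65536 = -799/196608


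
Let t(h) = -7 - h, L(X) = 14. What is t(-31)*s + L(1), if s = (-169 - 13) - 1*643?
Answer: -19786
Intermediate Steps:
s = -825 (s = -182 - 643 = -825)
t(-31)*s + L(1) = (-7 - 1*(-31))*(-825) + 14 = (-7 + 31)*(-825) + 14 = 24*(-825) + 14 = -19800 + 14 = -19786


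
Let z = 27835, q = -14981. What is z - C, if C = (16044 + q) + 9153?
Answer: 17619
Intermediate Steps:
C = 10216 (C = (16044 - 14981) + 9153 = 1063 + 9153 = 10216)
z - C = 27835 - 1*10216 = 27835 - 10216 = 17619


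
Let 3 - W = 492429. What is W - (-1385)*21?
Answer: -463341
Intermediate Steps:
W = -492426 (W = 3 - 1*492429 = 3 - 492429 = -492426)
W - (-1385)*21 = -492426 - (-1385)*21 = -492426 - 1*(-29085) = -492426 + 29085 = -463341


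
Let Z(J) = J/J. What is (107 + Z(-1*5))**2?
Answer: 11664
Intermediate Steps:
Z(J) = 1
(107 + Z(-1*5))**2 = (107 + 1)**2 = 108**2 = 11664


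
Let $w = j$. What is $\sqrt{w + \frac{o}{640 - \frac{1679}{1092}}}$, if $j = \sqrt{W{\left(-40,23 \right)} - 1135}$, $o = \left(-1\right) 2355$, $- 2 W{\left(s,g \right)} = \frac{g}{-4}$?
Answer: $\frac{\sqrt{-7171855694640 + 486089234401 i \sqrt{18114}}}{1394402} \approx 3.8833 + 4.3323 i$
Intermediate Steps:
$W{\left(s,g \right)} = \frac{g}{8}$ ($W{\left(s,g \right)} = - \frac{g \frac{1}{-4}}{2} = - \frac{g \left(- \frac{1}{4}\right)}{2} = - \frac{\left(- \frac{1}{4}\right) g}{2} = \frac{g}{8}$)
$o = -2355$
$j = \frac{i \sqrt{18114}}{4}$ ($j = \sqrt{\frac{1}{8} \cdot 23 - 1135} = \sqrt{\frac{23}{8} - 1135} = \sqrt{- \frac{9057}{8}} = \frac{i \sqrt{18114}}{4} \approx 33.647 i$)
$w = \frac{i \sqrt{18114}}{4} \approx 33.647 i$
$\sqrt{w + \frac{o}{640 - \frac{1679}{1092}}} = \sqrt{\frac{i \sqrt{18114}}{4} - \frac{2355}{640 - \frac{1679}{1092}}} = \sqrt{\frac{i \sqrt{18114}}{4} - \frac{2355}{\frac{697201}{1092}}} = \sqrt{\frac{i \sqrt{18114}}{4} - \frac{2571660}{697201}} = \sqrt{- \frac{2571660}{697201} + \frac{i \sqrt{18114}}{4}}$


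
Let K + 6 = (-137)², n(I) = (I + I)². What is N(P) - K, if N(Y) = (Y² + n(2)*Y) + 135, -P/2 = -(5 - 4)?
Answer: -18592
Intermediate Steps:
P = 2 (P = -(-2)*(5 - 4) = -(-2) = -2*(-1) = 2)
n(I) = 4*I² (n(I) = (2*I)² = 4*I²)
K = 18763 (K = -6 + (-137)² = -6 + 18769 = 18763)
N(Y) = 135 + Y² + 16*Y (N(Y) = (Y² + (4*2²)*Y) + 135 = (Y² + (4*4)*Y) + 135 = (Y² + 16*Y) + 135 = 135 + Y² + 16*Y)
N(P) - K = (135 + 2² + 16*2) - 1*18763 = (135 + 4 + 32) - 18763 = 171 - 18763 = -18592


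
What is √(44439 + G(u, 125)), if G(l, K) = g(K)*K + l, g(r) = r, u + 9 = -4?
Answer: √60051 ≈ 245.05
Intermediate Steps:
u = -13 (u = -9 - 4 = -13)
G(l, K) = l + K² (G(l, K) = K*K + l = K² + l = l + K²)
√(44439 + G(u, 125)) = √(44439 + (-13 + 125²)) = √(44439 + (-13 + 15625)) = √(44439 + 15612) = √60051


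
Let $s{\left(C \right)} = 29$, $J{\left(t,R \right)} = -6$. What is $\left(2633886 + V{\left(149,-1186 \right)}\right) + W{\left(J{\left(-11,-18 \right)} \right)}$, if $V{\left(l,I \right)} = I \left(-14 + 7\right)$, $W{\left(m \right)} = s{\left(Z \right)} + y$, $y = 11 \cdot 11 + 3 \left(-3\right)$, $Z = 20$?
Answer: $2642329$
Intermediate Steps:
$y = 112$ ($y = 121 - 9 = 112$)
$W{\left(m \right)} = 141$ ($W{\left(m \right)} = 29 + 112 = 141$)
$V{\left(l,I \right)} = - 7 I$ ($V{\left(l,I \right)} = I \left(-7\right) = - 7 I$)
$\left(2633886 + V{\left(149,-1186 \right)}\right) + W{\left(J{\left(-11,-18 \right)} \right)} = \left(2633886 - -8302\right) + 141 = \left(2633886 + 8302\right) + 141 = 2642188 + 141 = 2642329$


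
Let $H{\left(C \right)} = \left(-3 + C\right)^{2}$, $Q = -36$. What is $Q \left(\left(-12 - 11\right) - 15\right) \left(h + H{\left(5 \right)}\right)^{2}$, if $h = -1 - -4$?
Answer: $67032$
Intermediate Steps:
$h = 3$ ($h = -1 + 4 = 3$)
$Q \left(\left(-12 - 11\right) - 15\right) \left(h + H{\left(5 \right)}\right)^{2} = - 36 \left(\left(-12 - 11\right) - 15\right) \left(3 + \left(-3 + 5\right)^{2}\right)^{2} = - 36 \left(-23 - 15\right) \left(3 + 2^{2}\right)^{2} = \left(-36\right) \left(-38\right) \left(3 + 4\right)^{2} = 1368 \cdot 7^{2} = 1368 \cdot 49 = 67032$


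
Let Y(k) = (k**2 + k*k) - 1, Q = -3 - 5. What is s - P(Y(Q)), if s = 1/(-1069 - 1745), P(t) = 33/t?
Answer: -92989/357378 ≈ -0.26020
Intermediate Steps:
Q = -8
Y(k) = -1 + 2*k**2 (Y(k) = (k**2 + k**2) - 1 = 2*k**2 - 1 = -1 + 2*k**2)
s = -1/2814 (s = 1/(-2814) = -1/2814 ≈ -0.00035537)
s - P(Y(Q)) = -1/2814 - 33/(-1 + 2*(-8)**2) = -1/2814 - 33/(-1 + 2*64) = -1/2814 - 33/(-1 + 128) = -1/2814 - 33/127 = -92989/357378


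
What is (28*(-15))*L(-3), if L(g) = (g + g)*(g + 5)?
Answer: 5040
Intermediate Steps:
L(g) = 2*g*(5 + g) (L(g) = (2*g)*(5 + g) = 2*g*(5 + g))
(28*(-15))*L(-3) = (28*(-15))*(2*(-3)*(5 - 3)) = -840*(-3)*2 = -420*(-12) = 5040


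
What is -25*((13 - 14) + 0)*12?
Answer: 300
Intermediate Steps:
-25*((13 - 14) + 0)*12 = -25*(-1 + 0)*12 = -25*(-1)*12 = 25*12 = 300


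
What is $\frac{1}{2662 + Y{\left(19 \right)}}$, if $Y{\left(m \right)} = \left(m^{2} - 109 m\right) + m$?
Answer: $\frac{1}{971} \approx 0.0010299$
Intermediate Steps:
$Y{\left(m \right)} = m^{2} - 108 m$
$\frac{1}{2662 + Y{\left(19 \right)}} = \frac{1}{2662 + 19 \left(-108 + 19\right)} = \frac{1}{2662 + 19 \left(-89\right)} = \frac{1}{2662 - 1691} = \frac{1}{971}$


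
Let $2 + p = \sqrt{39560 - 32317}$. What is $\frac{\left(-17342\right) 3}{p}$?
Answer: $\frac{52026}{2 - \sqrt{7243}} \approx -626.02$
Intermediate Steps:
$p = -2 + \sqrt{7243}$ ($p = -2 + \sqrt{39560 - 32317} = -2 + \sqrt{7243} \approx 83.106$)
$\frac{\left(-17342\right) 3}{p} = \frac{\left(-17342\right) 3}{-2 + \sqrt{7243}} = - \frac{52026}{-2 + \sqrt{7243}}$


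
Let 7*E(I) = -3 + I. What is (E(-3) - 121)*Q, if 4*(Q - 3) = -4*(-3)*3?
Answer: -10236/7 ≈ -1462.3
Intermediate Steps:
E(I) = -3/7 + I/7 (E(I) = (-3 + I)/7 = -3/7 + I/7)
Q = 12 (Q = 3 + (-4*(-3)*3)/4 = 3 + (12*3)/4 = 3 + (¼)*36 = 3 + 9 = 12)
(E(-3) - 121)*Q = ((-3/7 + (⅐)*(-3)) - 121)*12 = ((-3/7 - 3/7) - 121)*12 = (-6/7 - 121)*12 = -853/7*12 = -10236/7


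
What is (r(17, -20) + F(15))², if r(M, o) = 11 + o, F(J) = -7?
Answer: 256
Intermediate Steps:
(r(17, -20) + F(15))² = ((11 - 20) - 7)² = (-9 - 7)² = (-16)² = 256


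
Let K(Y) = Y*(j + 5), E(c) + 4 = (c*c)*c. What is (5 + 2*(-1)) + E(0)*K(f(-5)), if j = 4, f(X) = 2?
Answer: -69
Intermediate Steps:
E(c) = -4 + c³ (E(c) = -4 + (c*c)*c = -4 + c²*c = -4 + c³)
K(Y) = 9*Y (K(Y) = Y*(4 + 5) = Y*9 = 9*Y)
(5 + 2*(-1)) + E(0)*K(f(-5)) = (5 + 2*(-1)) + (-4 + 0³)*(9*2) = (5 - 2) + (-4 + 0)*18 = 3 - 4*18 = 3 - 72 = -69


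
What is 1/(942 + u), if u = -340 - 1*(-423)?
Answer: 1/1025 ≈ 0.00097561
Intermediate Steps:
u = 83 (u = -340 + 423 = 83)
1/(942 + u) = 1/(942 + 83) = 1/1025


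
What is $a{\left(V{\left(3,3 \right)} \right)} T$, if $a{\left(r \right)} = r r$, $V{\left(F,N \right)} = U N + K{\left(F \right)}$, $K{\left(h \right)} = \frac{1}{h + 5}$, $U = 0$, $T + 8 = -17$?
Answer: $- \frac{25}{64} \approx -0.39063$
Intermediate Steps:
$T = -25$ ($T = -8 - 17 = -25$)
$K{\left(h \right)} = \frac{1}{5 + h}$
$V{\left(F,N \right)} = \frac{1}{5 + F}$ ($V{\left(F,N \right)} = 0 N + \frac{1}{5 + F} = 0 + \frac{1}{5 + F} = \frac{1}{5 + F}$)
$a{\left(r \right)} = r^{2}$
$a{\left(V{\left(3,3 \right)} \right)} T = \left(\frac{1}{5 + 3}\right)^{2} \left(-25\right) = \left(\frac{1}{8}\right)^{2} \left(-25\right) = \frac{1}{64} \left(-25\right) = - \frac{25}{64}$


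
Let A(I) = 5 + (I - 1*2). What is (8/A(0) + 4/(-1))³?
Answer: -64/27 ≈ -2.3704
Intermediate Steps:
A(I) = 3 + I (A(I) = 5 + (I - 2) = 5 + (-2 + I) = 3 + I)
(8/A(0) + 4/(-1))³ = (8/(3 + 0) + 4/(-1))³ = (8/3 + 4*(-1))³ = (8*(⅓) - 4)³ = (8/3 - 4)³ = (-4/3)³ = -64/27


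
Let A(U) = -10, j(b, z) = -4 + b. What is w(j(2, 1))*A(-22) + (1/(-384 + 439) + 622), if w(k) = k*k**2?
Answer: 38611/55 ≈ 702.02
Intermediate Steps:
w(k) = k**3
w(j(2, 1))*A(-22) + (1/(-384 + 439) + 622) = (-4 + 2)**3*(-10) + (1/(-384 + 439) + 622) = (-2)**3*(-10) + (1/55 + 622) = -8*(-10) + (1/55 + 622) = 80 + 34211/55 = 38611/55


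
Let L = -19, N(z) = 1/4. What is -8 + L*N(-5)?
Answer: -51/4 ≈ -12.750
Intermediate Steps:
N(z) = ¼
-8 + L*N(-5) = -8 - 19*¼ = -8 - 19/4 = -51/4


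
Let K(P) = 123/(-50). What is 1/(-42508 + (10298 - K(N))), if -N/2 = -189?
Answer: -50/1610377 ≈ -3.1049e-5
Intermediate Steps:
N = 378 (N = -2*(-189) = 378)
K(P) = -123/50 (K(P) = 123*(-1/50) = -123/50)
1/(-42508 + (10298 - K(N))) = 1/(-42508 + (10298 - 1*(-123/50))) = 1/(-42508 + (10298 + 123/50)) = 1/(-42508 + 515023/50) = 1/(-1610377/50) = -50/1610377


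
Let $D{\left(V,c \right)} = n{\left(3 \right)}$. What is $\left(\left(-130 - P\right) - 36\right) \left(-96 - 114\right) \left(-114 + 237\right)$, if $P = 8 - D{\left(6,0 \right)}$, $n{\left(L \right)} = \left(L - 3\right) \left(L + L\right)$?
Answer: $4494420$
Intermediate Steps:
$n{\left(L \right)} = 2 L \left(-3 + L\right)$ ($n{\left(L \right)} = \left(-3 + L\right) 2 L = 2 L \left(-3 + L\right)$)
$D{\left(V,c \right)} = 0$ ($D{\left(V,c \right)} = 2 \cdot 3 \left(-3 + 3\right) = 2 \cdot 3 \cdot 0 = 0$)
$P = 8$ ($P = 8 - 0 = 8 + 0 = 8$)
$\left(\left(-130 - P\right) - 36\right) \left(-96 - 114\right) \left(-114 + 237\right) = \left(\left(-130 - 8\right) - 36\right) \left(-96 - 114\right) \left(-114 + 237\right) = \left(\left(-130 - 8\right) - 36\right) \left(\left(-210\right) 123\right) = \left(-138 - 36\right) \left(-25830\right) = \left(-174\right) \left(-25830\right) = 4494420$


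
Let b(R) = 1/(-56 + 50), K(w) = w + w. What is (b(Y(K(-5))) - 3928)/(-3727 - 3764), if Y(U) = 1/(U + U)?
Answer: 23569/44946 ≈ 0.52438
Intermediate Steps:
K(w) = 2*w
Y(U) = 1/(2*U)
b(R) = -⅙ (b(R) = 1/(-6) = -⅙)
(b(Y(K(-5))) - 3928)/(-3727 - 3764) = (-⅙ - 3928)/(-3727 - 3764) = -23569/6/(-7491) = -23569/6*(-1/7491) = 23569/44946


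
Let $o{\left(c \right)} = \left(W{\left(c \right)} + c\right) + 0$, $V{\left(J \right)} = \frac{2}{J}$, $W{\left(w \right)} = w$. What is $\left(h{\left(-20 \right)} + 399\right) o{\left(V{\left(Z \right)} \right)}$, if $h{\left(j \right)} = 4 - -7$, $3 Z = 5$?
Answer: $984$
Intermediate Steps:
$Z = \frac{5}{3}$ ($Z = \frac{1}{3} \cdot 5 = \frac{5}{3} \approx 1.6667$)
$h{\left(j \right)} = 11$ ($h{\left(j \right)} = 4 + 7 = 11$)
$o{\left(c \right)} = 2 c$ ($o{\left(c \right)} = \left(c + c\right) + 0 = 2 c + 0 = 2 c$)
$\left(h{\left(-20 \right)} + 399\right) o{\left(V{\left(Z \right)} \right)} = \left(11 + 399\right) 2 \frac{2}{\frac{5}{3}} = 410 \cdot 2 \cdot 2 \cdot \frac{3}{5} = 410 \cdot 2 \cdot \frac{6}{5} = 410 \cdot \frac{12}{5} = 984$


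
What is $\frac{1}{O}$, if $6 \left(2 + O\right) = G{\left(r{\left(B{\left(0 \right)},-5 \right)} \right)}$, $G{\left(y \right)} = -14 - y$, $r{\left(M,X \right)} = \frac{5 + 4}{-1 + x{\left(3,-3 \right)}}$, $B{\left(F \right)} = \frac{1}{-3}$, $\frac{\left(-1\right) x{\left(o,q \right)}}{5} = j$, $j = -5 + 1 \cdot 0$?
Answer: $- \frac{48}{211} \approx -0.22749$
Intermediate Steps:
$j = -5$ ($j = -5 + 0 = -5$)
$x{\left(o,q \right)} = 25$ ($x{\left(o,q \right)} = \left(-5\right) \left(-5\right) = 25$)
$B{\left(F \right)} = - \frac{1}{3}$
$r{\left(M,X \right)} = \frac{3}{8}$ ($r{\left(M,X \right)} = \frac{5 + 4}{-1 + 25} = \frac{9}{24} = 9 \cdot \frac{1}{24} = \frac{3}{8}$)
$O = - \frac{211}{48}$ ($O = -2 + \frac{-14 - \frac{3}{8}}{6} = -2 + \frac{1}{6} \left(- \frac{115}{8}\right) = -2 - \frac{115}{48} = - \frac{211}{48} \approx -4.3958$)
$\frac{1}{O} = \frac{1}{- \frac{211}{48}} = - \frac{48}{211}$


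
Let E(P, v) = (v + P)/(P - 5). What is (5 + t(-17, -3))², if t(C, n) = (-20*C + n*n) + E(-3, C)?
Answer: 508369/4 ≈ 1.2709e+5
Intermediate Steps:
E(P, v) = (P + v)/(-5 + P)
t(C, n) = 3/8 + n² - 161*C/8 (t(C, n) = (-20*C + n*n) + (-3 + C)/(-5 - 3) = (-20*C + n²) + (-3 + C)/(-8) = (n² - 20*C) - (-3 + C)/8 = (n² - 20*C) + (3/8 - C/8) = 3/8 + n² - 161*C/8)
(5 + t(-17, -3))² = (5 + (3/8 + (-3)² - 161/8*(-17)))² = (5 + (3/8 + 9 + 2737/8))² = (5 + 703/2)² = (713/2)² = 508369/4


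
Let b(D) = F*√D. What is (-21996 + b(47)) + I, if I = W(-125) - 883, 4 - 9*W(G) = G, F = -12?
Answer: -68594/3 - 12*√47 ≈ -22947.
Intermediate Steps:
W(G) = 4/9 - G/9
b(D) = -12*√D
I = -2606/3 (I = (4/9 - ⅑*(-125)) - 883 = (4/9 + 125/9) - 883 = 43/3 - 883 = -2606/3 ≈ -868.67)
(-21996 + b(47)) + I = (-21996 - 12*√47) - 2606/3 = -68594/3 - 12*√47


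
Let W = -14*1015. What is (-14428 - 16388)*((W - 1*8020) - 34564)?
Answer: 1750163904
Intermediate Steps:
W = -14210
(-14428 - 16388)*((W - 1*8020) - 34564) = (-14428 - 16388)*((-14210 - 1*8020) - 34564) = -30816*((-14210 - 8020) - 34564) = -30816*(-22230 - 34564) = -30816*(-56794) = 1750163904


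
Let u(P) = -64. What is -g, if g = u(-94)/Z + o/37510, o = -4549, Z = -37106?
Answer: 83197277/695923030 ≈ 0.11955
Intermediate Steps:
g = -83197277/695923030 (g = -64/(-37106) - 4549/37510 = -64*(-1/37106) - 4549*1/37510 = 32/18553 - 4549/37510 = -83197277/695923030 ≈ -0.11955)
-g = -1*(-83197277/695923030) = 83197277/695923030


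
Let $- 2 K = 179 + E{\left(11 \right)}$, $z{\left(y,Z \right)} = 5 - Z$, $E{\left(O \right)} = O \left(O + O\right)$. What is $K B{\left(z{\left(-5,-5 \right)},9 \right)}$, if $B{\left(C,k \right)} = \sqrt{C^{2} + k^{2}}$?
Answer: $- \frac{421 \sqrt{181}}{2} \approx -2832.0$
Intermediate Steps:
$E{\left(O \right)} = 2 O^{2}$ ($E{\left(O \right)} = O 2 O = 2 O^{2}$)
$K = - \frac{421}{2}$ ($K = - \frac{179 + 2 \cdot 11^{2}}{2} = - \frac{179 + 2 \cdot 121}{2} = - \frac{179 + 242}{2} = \left(- \frac{1}{2}\right) 421 = - \frac{421}{2} \approx -210.5$)
$K B{\left(z{\left(-5,-5 \right)},9 \right)} = - \frac{421 \sqrt{\left(5 - -5\right)^{2} + 9^{2}}}{2} = - \frac{421 \sqrt{\left(5 + 5\right)^{2} + 81}}{2} = - \frac{421 \sqrt{10^{2} + 81}}{2} = - \frac{421 \sqrt{100 + 81}}{2} = - \frac{421 \sqrt{181}}{2}$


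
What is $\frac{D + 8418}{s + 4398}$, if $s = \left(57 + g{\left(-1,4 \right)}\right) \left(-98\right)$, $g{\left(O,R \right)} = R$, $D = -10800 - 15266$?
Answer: $\frac{4412}{395} \approx 11.17$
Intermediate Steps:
$D = -26066$
$s = -5978$ ($s = \left(57 + 4\right) \left(-98\right) = 61 \left(-98\right) = -5978$)
$\frac{D + 8418}{s + 4398} = \frac{-26066 + 8418}{-5978 + 4398} = - \frac{17648}{-1580} = \left(-17648\right) \left(- \frac{1}{1580}\right) = \frac{4412}{395}$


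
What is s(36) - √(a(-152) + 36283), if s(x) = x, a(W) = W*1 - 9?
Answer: 36 - √36122 ≈ -154.06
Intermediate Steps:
a(W) = -9 + W (a(W) = W - 9 = -9 + W)
s(36) - √(a(-152) + 36283) = 36 - √((-9 - 152) + 36283) = 36 - √(-161 + 36283) = 36 - √36122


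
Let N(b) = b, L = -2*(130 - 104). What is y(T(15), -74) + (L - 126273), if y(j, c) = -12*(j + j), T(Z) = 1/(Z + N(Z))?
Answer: -631629/5 ≈ -1.2633e+5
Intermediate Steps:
L = -52 (L = -2*26 = -52)
T(Z) = 1/(2*Z) (T(Z) = 1/(Z + Z) = 1/(2*Z))
y(j, c) = -24*j
y(T(15), -74) + (L - 126273) = -12/15 + (-52 - 126273) = -12/15 - 126325 = -24*1/30 - 126325 = -⅘ - 126325 = -631629/5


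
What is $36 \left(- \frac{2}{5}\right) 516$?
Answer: $- \frac{37152}{5} \approx -7430.4$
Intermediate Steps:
$36 \left(- \frac{2}{5}\right) 516 = \left(- \frac{72}{5}\right) 516 = - \frac{37152}{5}$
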